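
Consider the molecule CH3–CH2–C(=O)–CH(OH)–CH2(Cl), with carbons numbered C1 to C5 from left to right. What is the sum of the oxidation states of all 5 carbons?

Bonds to more-electronegative neighbours contribute +1 each, bonds to H or metals contribute −1 each, and C–C bonds contribute 0. Tallying each carbon:
C1: 1C, 3H → 0 − 3 = -3
C2: 2C, 2H → 0 − 2 = -2
C3: 2C, 2O → 0 + 2 = +2
C4: 2C, 1H, 1O → 0 − 1 + 1 = 0
C5: 1C, 2H, 1Cl → 0 − 2 + 1 = -1
Sum = -3 − 2 + 2 + 0 − 1 = -4.

-4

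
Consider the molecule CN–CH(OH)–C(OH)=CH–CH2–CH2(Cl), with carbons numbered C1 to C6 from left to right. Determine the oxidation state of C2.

Bonds to more-electronegative neighbours contribute +1 each, bonds to H or metals contribute −1 each, and C–C bonds contribute 0.
C2 has one bond to C (0), one bond to C (0), one bond to H (-1), one bond to O (+1).
Oxidation state = 0 + 0 − 1 + 1 = 0.

0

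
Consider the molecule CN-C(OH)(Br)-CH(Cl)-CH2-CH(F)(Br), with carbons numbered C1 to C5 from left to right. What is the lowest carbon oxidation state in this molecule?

Bonds to more-electronegative neighbours contribute +1 each, bonds to H or metals contribute −1 each, and C–C bonds contribute 0. Tallying each carbon:
C1: 1C, 3N → 0 + 3 = +3
C2: 2C, 1O, 1Br → 0 + 1 + 1 = +2
C3: 2C, 1H, 1Cl → 0 − 1 + 1 = 0
C4: 2C, 2H → 0 − 2 = -2
C5: 1C, 1H, 1F, 1Br → 0 − 1 + 1 + 1 = +1
The lowest value is -2.

-2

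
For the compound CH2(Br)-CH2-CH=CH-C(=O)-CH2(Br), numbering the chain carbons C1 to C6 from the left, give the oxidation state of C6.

-1

Assign +1 per bond to O/N/halogen, −1 per bond to H or an electropositive element, and 0 per bond to carbon.
C6 has one bond to C (0), one bond to Br (+1), one bond to H (-1), one bond to H (-1).
Oxidation state = 0 + 1 − 1 − 1 = -1.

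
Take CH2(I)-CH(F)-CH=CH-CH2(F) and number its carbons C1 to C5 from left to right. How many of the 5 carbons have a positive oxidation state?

0

Tallying each carbon's bonds:
C1: 1C, 2H, 1I → 0 − 2 + 1 = -1
C2: 2C, 1H, 1F → 0 − 1 + 1 = 0
C3: 3C, 1H → 0 − 1 = -1
C4: 3C, 1H → 0 − 1 = -1
C5: 1C, 2H, 1F → 0 − 2 + 1 = -1
0 carbons meet the condition.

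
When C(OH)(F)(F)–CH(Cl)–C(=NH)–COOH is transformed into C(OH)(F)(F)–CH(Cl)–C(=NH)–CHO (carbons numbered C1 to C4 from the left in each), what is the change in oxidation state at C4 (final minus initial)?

-2

Before: C4 has 1 bond to C, 3 bonds to O → oxidation state +3.
After: C4 has 1 bond to C, 1 bond to H, 2 bonds to O → oxidation state +1.
Δ = +1 − (+3) = -2, so this is a reduction at C4.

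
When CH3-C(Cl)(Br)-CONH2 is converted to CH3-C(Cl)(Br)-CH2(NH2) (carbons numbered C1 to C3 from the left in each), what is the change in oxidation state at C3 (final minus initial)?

-4

Before: C3 has 1 bond to C, 2 bonds to O, 1 bond to N → oxidation state +3.
After: C3 has 1 bond to C, 2 bonds to H, 1 bond to N → oxidation state -1.
Δ = -1 − (+3) = -4, so this is a reduction at C3.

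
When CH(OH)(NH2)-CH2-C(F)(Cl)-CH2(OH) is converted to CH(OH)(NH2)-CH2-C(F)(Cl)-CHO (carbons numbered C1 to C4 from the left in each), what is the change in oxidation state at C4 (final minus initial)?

Before: C4 has 1 bond to C, 2 bonds to H, 1 bond to O → oxidation state -1.
After: C4 has 1 bond to C, 1 bond to H, 2 bonds to O → oxidation state +1.
Δ = +1 − (-1) = +2, so this is an oxidation at C4.

+2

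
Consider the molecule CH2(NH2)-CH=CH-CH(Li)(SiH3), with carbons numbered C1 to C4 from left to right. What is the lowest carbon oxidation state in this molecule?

Tallying each carbon's bonds:
C1: 1C, 2H, 1N → 0 − 2 + 1 = -1
C2: 3C, 1H → 0 − 1 = -1
C3: 3C, 1H → 0 − 1 = -1
C4: 1C, 1H, 1Li, 1Si → 0 − 1 − 1 − 1 = -3
The lowest value is -3.

-3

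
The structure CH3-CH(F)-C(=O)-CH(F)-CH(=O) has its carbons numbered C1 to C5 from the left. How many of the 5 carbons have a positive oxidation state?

2

Tallying each carbon's bonds:
C1: 1C, 3H → 0 − 3 = -3
C2: 2C, 1H, 1F → 0 − 1 + 1 = 0
C3: 2C, 2O → 0 + 2 = +2
C4: 2C, 1H, 1F → 0 − 1 + 1 = 0
C5: 1C, 1H, 2O → 0 − 1 + 2 = +1
2 carbons (C3, C5) meet the condition.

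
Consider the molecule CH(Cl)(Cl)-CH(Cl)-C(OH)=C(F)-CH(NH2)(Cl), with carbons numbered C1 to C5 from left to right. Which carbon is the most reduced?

C2

Each bond to a more electronegative atom (O, N, halogen) counts +1, each bond to a less electronegative atom (H, metal, B, Si) counts −1, and each C–C bond counts 0. Tallying each carbon:
C1: 1C, 1H, 2Cl → 0 − 1 + 2 = +1
C2: 2C, 1H, 1Cl → 0 − 1 + 1 = 0
C3: 3C, 1O → 0 + 1 = +1
C4: 3C, 1F → 0 + 1 = +1
C5: 1C, 1H, 1N, 1Cl → 0 − 1 + 1 + 1 = +1
The most reduced carbon is C2 at 0.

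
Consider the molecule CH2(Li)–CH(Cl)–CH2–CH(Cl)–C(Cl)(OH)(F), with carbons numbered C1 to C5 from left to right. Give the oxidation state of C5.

+3

C5 has one bond to C (0), one bond to Cl (+1), one bond to O (+1), one bond to F (+1).
Oxidation state = 0 + 1 + 1 + 1 = +3.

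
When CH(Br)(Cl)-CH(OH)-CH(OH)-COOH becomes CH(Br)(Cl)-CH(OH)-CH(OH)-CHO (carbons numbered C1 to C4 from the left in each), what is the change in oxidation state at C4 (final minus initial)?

-2

Before: C4 has 1 bond to C, 3 bonds to O → oxidation state +3.
After: C4 has 1 bond to C, 1 bond to H, 2 bonds to O → oxidation state +1.
Δ = +1 − (+3) = -2, so this is a reduction at C4.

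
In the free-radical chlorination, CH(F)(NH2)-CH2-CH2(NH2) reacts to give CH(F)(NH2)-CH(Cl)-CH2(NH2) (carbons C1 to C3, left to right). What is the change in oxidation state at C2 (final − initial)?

+2

Before: C2 has 2 bonds to C, 2 bonds to H → oxidation state -2.
After: C2 has 2 bonds to C, 1 bond to H, 1 bond to Cl → oxidation state 0.
Δ = 0 − (-2) = +2, so this is an oxidation at C2.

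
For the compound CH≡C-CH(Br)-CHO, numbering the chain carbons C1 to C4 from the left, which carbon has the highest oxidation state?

C4

Tallying each carbon's bonds:
C1: 3C, 1H → 0 − 1 = -1
C2: 4C → 0 = 0
C3: 2C, 1H, 1Br → 0 − 1 + 1 = 0
C4: 1C, 1H, 2O → 0 − 1 + 2 = +1
The most oxidised carbon is C4 at +1.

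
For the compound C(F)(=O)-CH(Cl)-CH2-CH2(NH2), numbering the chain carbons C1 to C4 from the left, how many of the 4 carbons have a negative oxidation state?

Tallying each carbon's bonds:
C1: 1C, 2O, 1F → 0 + 2 + 1 = +3
C2: 2C, 1H, 1Cl → 0 − 1 + 1 = 0
C3: 2C, 2H → 0 − 2 = -2
C4: 1C, 2H, 1N → 0 − 2 + 1 = -1
2 carbons (C3, C4) meet the condition.

2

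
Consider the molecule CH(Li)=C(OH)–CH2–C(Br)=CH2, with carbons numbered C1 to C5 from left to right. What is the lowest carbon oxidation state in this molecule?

Count +1 for every bond to an atom more electronegative than carbon and −1 for every bond to one less electronegative; C–C bonds are 0. Tallying each carbon:
C1: 2C, 1H, 1Li → 0 − 1 − 1 = -2
C2: 3C, 1O → 0 + 1 = +1
C3: 2C, 2H → 0 − 2 = -2
C4: 3C, 1Br → 0 + 1 = +1
C5: 2C, 2H → 0 − 2 = -2
The lowest value is -2.

-2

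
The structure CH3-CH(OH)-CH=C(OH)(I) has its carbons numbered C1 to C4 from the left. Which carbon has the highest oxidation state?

Assign +1 per bond to O/N/halogen, −1 per bond to H or an electropositive element, and 0 per bond to carbon. Tallying each carbon:
C1: 1C, 3H → 0 − 3 = -3
C2: 2C, 1H, 1O → 0 − 1 + 1 = 0
C3: 3C, 1H → 0 − 1 = -1
C4: 2C, 1O, 1I → 0 + 1 + 1 = +2
The most oxidised carbon is C4 at +2.

C4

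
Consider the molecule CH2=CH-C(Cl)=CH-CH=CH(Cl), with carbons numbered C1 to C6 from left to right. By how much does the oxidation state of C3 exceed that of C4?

C3: 3C, 1Cl → 0 + 1 = +1
C4: 3C, 1H → 0 − 1 = -1
Difference: +1 − (-1) = +2.

+2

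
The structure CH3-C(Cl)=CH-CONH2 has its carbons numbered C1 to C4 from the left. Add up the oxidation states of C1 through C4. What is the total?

0

Each bond to a more electronegative atom (O, N, halogen) counts +1, each bond to a less electronegative atom (H, metal, B, Si) counts −1, and each C–C bond counts 0. Tallying each carbon:
C1: 1C, 3H → 0 − 3 = -3
C2: 3C, 1Cl → 0 + 1 = +1
C3: 3C, 1H → 0 − 1 = -1
C4: 1C, 2O, 1N → 0 + 2 + 1 = +3
Sum = -3 + 1 − 1 + 3 = 0.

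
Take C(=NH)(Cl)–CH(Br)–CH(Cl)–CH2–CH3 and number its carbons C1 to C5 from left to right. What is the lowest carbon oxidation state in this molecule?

Tallying each carbon's bonds:
C1: 1C, 2N, 1Cl → 0 + 2 + 1 = +3
C2: 2C, 1H, 1Br → 0 − 1 + 1 = 0
C3: 2C, 1H, 1Cl → 0 − 1 + 1 = 0
C4: 2C, 2H → 0 − 2 = -2
C5: 1C, 3H → 0 − 3 = -3
The lowest value is -3.

-3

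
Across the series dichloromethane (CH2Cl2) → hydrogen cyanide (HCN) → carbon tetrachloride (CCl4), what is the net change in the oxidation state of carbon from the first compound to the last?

+4

Carbon oxidation states along the series — dichloromethane: 0, hydrogen cyanide: +2, carbon tetrachloride: +4.
Net change = +4 − (0) = +4.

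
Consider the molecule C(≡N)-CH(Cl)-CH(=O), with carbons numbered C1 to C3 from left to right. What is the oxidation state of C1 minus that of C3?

+2

C1: 1C, 3N → 0 + 3 = +3
C3: 1C, 1H, 2O → 0 − 1 + 2 = +1
Difference: +3 − (+1) = +2.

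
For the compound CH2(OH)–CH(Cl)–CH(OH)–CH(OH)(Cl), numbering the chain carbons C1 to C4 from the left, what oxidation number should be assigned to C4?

C4 has one bond to C (0), one bond to H (-1), one bond to O (+1), one bond to Cl (+1).
Oxidation state = 0 − 1 + 1 + 1 = +1.

+1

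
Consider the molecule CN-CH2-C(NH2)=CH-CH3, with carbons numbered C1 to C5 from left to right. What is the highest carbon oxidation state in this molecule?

+3

Each bond to a more electronegative atom (O, N, halogen) counts +1, each bond to a less electronegative atom (H, metal, B, Si) counts −1, and each C–C bond counts 0. Tallying each carbon:
C1: 1C, 3N → 0 + 3 = +3
C2: 2C, 2H → 0 − 2 = -2
C3: 3C, 1N → 0 + 1 = +1
C4: 3C, 1H → 0 − 1 = -1
C5: 1C, 3H → 0 − 3 = -3
The highest value is +3.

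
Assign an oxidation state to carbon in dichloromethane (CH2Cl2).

0

The carbon has one bond to H (-1), one bond to H (-1), one bond to Cl (+1), one bond to Cl (+1).
Oxidation state = -1 − 1 + 1 + 1 = 0.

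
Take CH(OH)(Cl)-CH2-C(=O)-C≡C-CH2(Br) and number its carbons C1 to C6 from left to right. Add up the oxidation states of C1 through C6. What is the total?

Tallying each carbon's bonds:
C1: 1C, 1H, 1O, 1Cl → 0 − 1 + 1 + 1 = +1
C2: 2C, 2H → 0 − 2 = -2
C3: 2C, 2O → 0 + 2 = +2
C4: 4C → 0 = 0
C5: 4C → 0 = 0
C6: 1C, 2H, 1Br → 0 − 2 + 1 = -1
Sum = +1 − 2 + 2 + 0 + 0 − 1 = 0.

0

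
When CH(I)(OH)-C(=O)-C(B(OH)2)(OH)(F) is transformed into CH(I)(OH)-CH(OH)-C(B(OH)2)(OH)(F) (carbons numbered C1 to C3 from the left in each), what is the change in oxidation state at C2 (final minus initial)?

Before: C2 has 2 bonds to C, 2 bonds to O → oxidation state +2.
After: C2 has 2 bonds to C, 1 bond to H, 1 bond to O → oxidation state 0.
Δ = 0 − (+2) = -2, so this is a reduction at C2.

-2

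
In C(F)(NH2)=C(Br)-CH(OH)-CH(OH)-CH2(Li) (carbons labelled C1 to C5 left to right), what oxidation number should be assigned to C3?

Bonds to more-electronegative neighbours contribute +1 each, bonds to H or metals contribute −1 each, and C–C bonds contribute 0.
C3 has one bond to C (0), one bond to C (0), one bond to O (+1), one bond to H (-1).
Oxidation state = 0 + 0 + 1 − 1 = 0.

0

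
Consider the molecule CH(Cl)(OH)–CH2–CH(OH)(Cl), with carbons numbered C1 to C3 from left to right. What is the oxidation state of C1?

+1

Count +1 for every bond to an atom more electronegative than carbon and −1 for every bond to one less electronegative; C–C bonds are 0.
C1 has one bond to C (0), one bond to H (-1), one bond to Cl (+1), one bond to O (+1).
Oxidation state = 0 − 1 + 1 + 1 = +1.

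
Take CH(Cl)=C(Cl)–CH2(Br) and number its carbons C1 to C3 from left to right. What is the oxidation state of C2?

Each bond to a more electronegative atom (O, N, halogen) counts +1, each bond to a less electronegative atom (H, metal, B, Si) counts −1, and each C–C bond counts 0.
C2 has a double bond to C (2×0 = 0), one bond to C (0), one bond to Cl (+1).
Oxidation state = 0 + 0 + 1 = +1.

+1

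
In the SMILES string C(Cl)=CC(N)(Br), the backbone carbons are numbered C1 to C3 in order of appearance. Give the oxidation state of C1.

0

C1 has a double bond to C (2×0 = 0), one bond to Cl (+1), one bond to H (-1).
Oxidation state = 0 + 1 − 1 = 0.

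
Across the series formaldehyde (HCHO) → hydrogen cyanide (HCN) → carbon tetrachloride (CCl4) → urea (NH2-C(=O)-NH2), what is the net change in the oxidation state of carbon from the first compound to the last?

+4

Carbon oxidation states along the series — formaldehyde: 0, hydrogen cyanide: +2, carbon tetrachloride: +4, urea: +4.
Net change = +4 − (0) = +4.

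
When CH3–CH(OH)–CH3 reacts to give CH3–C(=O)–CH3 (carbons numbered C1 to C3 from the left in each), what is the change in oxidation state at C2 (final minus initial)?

Before: C2 has 2 bonds to C, 1 bond to H, 1 bond to O → oxidation state 0.
After: C2 has 2 bonds to C, 2 bonds to O → oxidation state +2.
Δ = +2 − (0) = +2, so this is an oxidation at C2.

+2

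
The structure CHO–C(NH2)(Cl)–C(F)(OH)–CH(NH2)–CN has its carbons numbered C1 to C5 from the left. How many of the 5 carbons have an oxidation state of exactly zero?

1

Bonds to more-electronegative neighbours contribute +1 each, bonds to H or metals contribute −1 each, and C–C bonds contribute 0. Tallying each carbon:
C1: 1C, 1H, 2O → 0 − 1 + 2 = +1
C2: 2C, 1N, 1Cl → 0 + 1 + 1 = +2
C3: 2C, 1O, 1F → 0 + 1 + 1 = +2
C4: 2C, 1H, 1N → 0 − 1 + 1 = 0
C5: 1C, 3N → 0 + 3 = +3
1 carbon (C4) meets the condition.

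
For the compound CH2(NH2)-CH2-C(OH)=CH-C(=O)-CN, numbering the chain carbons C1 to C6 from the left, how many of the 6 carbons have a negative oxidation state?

3

Each bond to a more electronegative atom (O, N, halogen) counts +1, each bond to a less electronegative atom (H, metal, B, Si) counts −1, and each C–C bond counts 0. Tallying each carbon:
C1: 1C, 2H, 1N → 0 − 2 + 1 = -1
C2: 2C, 2H → 0 − 2 = -2
C3: 3C, 1O → 0 + 1 = +1
C4: 3C, 1H → 0 − 1 = -1
C5: 2C, 2O → 0 + 2 = +2
C6: 1C, 3N → 0 + 3 = +3
3 carbons (C1, C2, C4) meet the condition.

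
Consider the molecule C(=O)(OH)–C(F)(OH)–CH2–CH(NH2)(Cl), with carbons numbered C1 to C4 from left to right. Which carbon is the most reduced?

C3

Tallying each carbon's bonds:
C1: 1C, 3O → 0 + 3 = +3
C2: 2C, 1O, 1F → 0 + 1 + 1 = +2
C3: 2C, 2H → 0 − 2 = -2
C4: 1C, 1H, 1N, 1Cl → 0 − 1 + 1 + 1 = +1
The most reduced carbon is C3 at -2.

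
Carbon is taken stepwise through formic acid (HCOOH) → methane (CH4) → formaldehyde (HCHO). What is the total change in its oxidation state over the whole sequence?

-2

Carbon oxidation states along the series — formic acid: +2, methane: -4, formaldehyde: 0.
Net change = 0 − (+2) = -2.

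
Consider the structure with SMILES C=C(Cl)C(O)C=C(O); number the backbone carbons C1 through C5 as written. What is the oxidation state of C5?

0

Bonds to more-electronegative neighbours contribute +1 each, bonds to H or metals contribute −1 each, and C–C bonds contribute 0.
C5 has a double bond to C (2×0 = 0), one bond to O (+1), one bond to H (-1).
Oxidation state = 0 + 1 − 1 = 0.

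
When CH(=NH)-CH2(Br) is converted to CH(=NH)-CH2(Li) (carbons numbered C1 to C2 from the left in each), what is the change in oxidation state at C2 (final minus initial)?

Before: C2 has 1 bond to C, 2 bonds to H, 1 bond to Br → oxidation state -1.
After: C2 has 1 bond to C, 2 bonds to H, 1 bond to Li → oxidation state -3.
Δ = -3 − (-1) = -2, so this is a reduction at C2.

-2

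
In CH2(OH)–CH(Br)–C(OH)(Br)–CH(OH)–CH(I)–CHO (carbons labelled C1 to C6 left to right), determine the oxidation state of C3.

+2

C3 has one bond to C (0), one bond to C (0), one bond to O (+1), one bond to Br (+1).
Oxidation state = 0 + 0 + 1 + 1 = +2.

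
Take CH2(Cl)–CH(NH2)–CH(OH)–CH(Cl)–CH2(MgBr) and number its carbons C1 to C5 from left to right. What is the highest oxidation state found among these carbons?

0

Tallying each carbon's bonds:
C1: 1C, 2H, 1Cl → 0 − 2 + 1 = -1
C2: 2C, 1H, 1N → 0 − 1 + 1 = 0
C3: 2C, 1H, 1O → 0 − 1 + 1 = 0
C4: 2C, 1H, 1Cl → 0 − 1 + 1 = 0
C5: 1C, 2H, 1Mg → 0 − 2 − 1 = -3
The highest value is 0.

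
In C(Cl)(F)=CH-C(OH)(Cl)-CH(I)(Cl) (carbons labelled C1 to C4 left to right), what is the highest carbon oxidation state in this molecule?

Tallying each carbon's bonds:
C1: 2C, 1F, 1Cl → 0 + 1 + 1 = +2
C2: 3C, 1H → 0 − 1 = -1
C3: 2C, 1O, 1Cl → 0 + 1 + 1 = +2
C4: 1C, 1H, 1Cl, 1I → 0 − 1 + 1 + 1 = +1
The highest value is +2.

+2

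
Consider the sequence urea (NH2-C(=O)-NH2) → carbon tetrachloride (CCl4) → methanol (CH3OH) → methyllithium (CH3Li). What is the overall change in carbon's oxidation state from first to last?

Carbon oxidation states along the series — urea: +4, carbon tetrachloride: +4, methanol: -2, methyllithium: -4.
Net change = -4 − (+4) = -8.

-8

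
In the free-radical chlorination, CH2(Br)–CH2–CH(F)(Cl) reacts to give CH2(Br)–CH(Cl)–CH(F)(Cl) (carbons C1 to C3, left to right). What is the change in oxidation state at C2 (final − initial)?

Before: C2 has 2 bonds to C, 2 bonds to H → oxidation state -2.
After: C2 has 2 bonds to C, 1 bond to H, 1 bond to Cl → oxidation state 0.
Δ = 0 − (-2) = +2, so this is an oxidation at C2.

+2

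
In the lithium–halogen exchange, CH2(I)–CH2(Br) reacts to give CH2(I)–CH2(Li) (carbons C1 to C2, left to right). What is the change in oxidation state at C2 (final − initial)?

-2

Before: C2 has 1 bond to C, 2 bonds to H, 1 bond to Br → oxidation state -1.
After: C2 has 1 bond to C, 2 bonds to H, 1 bond to Li → oxidation state -3.
Δ = -3 − (-1) = -2, so this is a reduction at C2.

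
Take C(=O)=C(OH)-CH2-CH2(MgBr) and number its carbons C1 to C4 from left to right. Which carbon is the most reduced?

Each bond to a more electronegative atom (O, N, halogen) counts +1, each bond to a less electronegative atom (H, metal, B, Si) counts −1, and each C–C bond counts 0. Tallying each carbon:
C1: 2C, 2O → 0 + 2 = +2
C2: 3C, 1O → 0 + 1 = +1
C3: 2C, 2H → 0 − 2 = -2
C4: 1C, 2H, 1Mg → 0 − 2 − 1 = -3
The most reduced carbon is C4 at -3.

C4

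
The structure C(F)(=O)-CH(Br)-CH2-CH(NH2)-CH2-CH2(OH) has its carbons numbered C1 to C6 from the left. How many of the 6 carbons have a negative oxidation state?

Bonds to more-electronegative neighbours contribute +1 each, bonds to H or metals contribute −1 each, and C–C bonds contribute 0. Tallying each carbon:
C1: 1C, 2O, 1F → 0 + 2 + 1 = +3
C2: 2C, 1H, 1Br → 0 − 1 + 1 = 0
C3: 2C, 2H → 0 − 2 = -2
C4: 2C, 1H, 1N → 0 − 1 + 1 = 0
C5: 2C, 2H → 0 − 2 = -2
C6: 1C, 2H, 1O → 0 − 2 + 1 = -1
3 carbons (C3, C5, C6) meet the condition.

3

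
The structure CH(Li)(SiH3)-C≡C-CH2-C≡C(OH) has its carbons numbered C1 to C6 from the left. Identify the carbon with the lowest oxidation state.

Count +1 for every bond to an atom more electronegative than carbon and −1 for every bond to one less electronegative; C–C bonds are 0. Tallying each carbon:
C1: 1C, 1H, 1Li, 1Si → 0 − 1 − 1 − 1 = -3
C2: 4C → 0 = 0
C3: 4C → 0 = 0
C4: 2C, 2H → 0 − 2 = -2
C5: 4C → 0 = 0
C6: 3C, 1O → 0 + 1 = +1
The most reduced carbon is C1 at -3.

C1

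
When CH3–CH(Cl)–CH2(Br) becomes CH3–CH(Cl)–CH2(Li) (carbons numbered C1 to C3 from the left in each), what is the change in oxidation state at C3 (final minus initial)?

-2

Before: C3 has 1 bond to C, 2 bonds to H, 1 bond to Br → oxidation state -1.
After: C3 has 1 bond to C, 2 bonds to H, 1 bond to Li → oxidation state -3.
Δ = -3 − (-1) = -2, so this is a reduction at C3.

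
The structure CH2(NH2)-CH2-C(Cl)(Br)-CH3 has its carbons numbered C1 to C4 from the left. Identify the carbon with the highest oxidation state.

C3

Assign +1 per bond to O/N/halogen, −1 per bond to H or an electropositive element, and 0 per bond to carbon. Tallying each carbon:
C1: 1C, 2H, 1N → 0 − 2 + 1 = -1
C2: 2C, 2H → 0 − 2 = -2
C3: 2C, 1Cl, 1Br → 0 + 1 + 1 = +2
C4: 1C, 3H → 0 − 3 = -3
The most oxidised carbon is C3 at +2.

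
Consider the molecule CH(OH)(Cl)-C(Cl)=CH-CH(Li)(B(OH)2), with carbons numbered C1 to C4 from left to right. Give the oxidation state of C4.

-3

C4 has one bond to C (0), one bond to Li (-1), one bond to H (-1), one bond to B (-1).
Oxidation state = 0 − 1 − 1 − 1 = -3.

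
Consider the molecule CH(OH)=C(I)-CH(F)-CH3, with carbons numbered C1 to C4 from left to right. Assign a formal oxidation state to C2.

+1

Assign +1 per bond to O/N/halogen, −1 per bond to H or an electropositive element, and 0 per bond to carbon.
C2 has a double bond to C (2×0 = 0), one bond to C (0), one bond to I (+1).
Oxidation state = 0 + 0 + 1 = +1.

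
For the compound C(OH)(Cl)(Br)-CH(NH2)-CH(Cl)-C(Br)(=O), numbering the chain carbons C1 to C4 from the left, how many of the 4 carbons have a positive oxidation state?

Count +1 for every bond to an atom more electronegative than carbon and −1 for every bond to one less electronegative; C–C bonds are 0. Tallying each carbon:
C1: 1C, 1O, 1Cl, 1Br → 0 + 1 + 1 + 1 = +3
C2: 2C, 1H, 1N → 0 − 1 + 1 = 0
C3: 2C, 1H, 1Cl → 0 − 1 + 1 = 0
C4: 1C, 2O, 1Br → 0 + 2 + 1 = +3
2 carbons (C1, C4) meet the condition.

2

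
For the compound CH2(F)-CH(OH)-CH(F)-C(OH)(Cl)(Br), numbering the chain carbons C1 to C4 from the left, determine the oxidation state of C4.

Each bond to a more electronegative atom (O, N, halogen) counts +1, each bond to a less electronegative atom (H, metal, B, Si) counts −1, and each C–C bond counts 0.
C4 has one bond to C (0), one bond to O (+1), one bond to Cl (+1), one bond to Br (+1).
Oxidation state = 0 + 1 + 1 + 1 = +3.

+3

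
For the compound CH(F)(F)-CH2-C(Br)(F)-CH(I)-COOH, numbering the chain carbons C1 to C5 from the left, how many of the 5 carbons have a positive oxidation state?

3

Tallying each carbon's bonds:
C1: 1C, 1H, 2F → 0 − 1 + 2 = +1
C2: 2C, 2H → 0 − 2 = -2
C3: 2C, 1F, 1Br → 0 + 1 + 1 = +2
C4: 2C, 1H, 1I → 0 − 1 + 1 = 0
C5: 1C, 3O → 0 + 3 = +3
3 carbons (C1, C3, C5) meet the condition.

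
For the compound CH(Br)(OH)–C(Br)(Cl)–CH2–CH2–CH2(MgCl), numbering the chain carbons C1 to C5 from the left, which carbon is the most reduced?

C5

Tallying each carbon's bonds:
C1: 1C, 1H, 1O, 1Br → 0 − 1 + 1 + 1 = +1
C2: 2C, 1Cl, 1Br → 0 + 1 + 1 = +2
C3: 2C, 2H → 0 − 2 = -2
C4: 2C, 2H → 0 − 2 = -2
C5: 1C, 2H, 1Mg → 0 − 2 − 1 = -3
The most reduced carbon is C5 at -3.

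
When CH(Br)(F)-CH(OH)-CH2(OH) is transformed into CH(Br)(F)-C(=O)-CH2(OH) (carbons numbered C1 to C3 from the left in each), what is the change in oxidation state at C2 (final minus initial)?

Before: C2 has 2 bonds to C, 1 bond to H, 1 bond to O → oxidation state 0.
After: C2 has 2 bonds to C, 2 bonds to O → oxidation state +2.
Δ = +2 − (0) = +2, so this is an oxidation at C2.

+2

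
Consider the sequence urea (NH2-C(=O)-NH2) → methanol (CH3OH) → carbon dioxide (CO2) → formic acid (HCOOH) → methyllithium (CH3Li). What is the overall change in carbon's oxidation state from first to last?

Carbon oxidation states along the series — urea: +4, methanol: -2, carbon dioxide: +4, formic acid: +2, methyllithium: -4.
Net change = -4 − (+4) = -8.

-8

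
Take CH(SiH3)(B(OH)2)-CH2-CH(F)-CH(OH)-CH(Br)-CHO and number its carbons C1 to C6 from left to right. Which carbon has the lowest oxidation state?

C1

Count +1 for every bond to an atom more electronegative than carbon and −1 for every bond to one less electronegative; C–C bonds are 0. Tallying each carbon:
C1: 1C, 1H, 1B, 1Si → 0 − 1 − 1 − 1 = -3
C2: 2C, 2H → 0 − 2 = -2
C3: 2C, 1H, 1F → 0 − 1 + 1 = 0
C4: 2C, 1H, 1O → 0 − 1 + 1 = 0
C5: 2C, 1H, 1Br → 0 − 1 + 1 = 0
C6: 1C, 1H, 2O → 0 − 1 + 2 = +1
The most reduced carbon is C1 at -3.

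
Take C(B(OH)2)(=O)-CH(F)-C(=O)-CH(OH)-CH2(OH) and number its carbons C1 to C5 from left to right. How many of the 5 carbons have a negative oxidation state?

1

Each bond to a more electronegative atom (O, N, halogen) counts +1, each bond to a less electronegative atom (H, metal, B, Si) counts −1, and each C–C bond counts 0. Tallying each carbon:
C1: 1C, 2O, 1B → 0 + 2 − 1 = +1
C2: 2C, 1H, 1F → 0 − 1 + 1 = 0
C3: 2C, 2O → 0 + 2 = +2
C4: 2C, 1H, 1O → 0 − 1 + 1 = 0
C5: 1C, 2H, 1O → 0 − 2 + 1 = -1
1 carbon (C5) meets the condition.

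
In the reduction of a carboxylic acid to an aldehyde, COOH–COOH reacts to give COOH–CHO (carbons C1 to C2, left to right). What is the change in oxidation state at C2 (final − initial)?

-2

Before: C2 has 1 bond to C, 3 bonds to O → oxidation state +3.
After: C2 has 1 bond to C, 1 bond to H, 2 bonds to O → oxidation state +1.
Δ = +1 − (+3) = -2, so this is a reduction at C2.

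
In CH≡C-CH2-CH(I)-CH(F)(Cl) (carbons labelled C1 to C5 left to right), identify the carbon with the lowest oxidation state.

C3

Count +1 for every bond to an atom more electronegative than carbon and −1 for every bond to one less electronegative; C–C bonds are 0. Tallying each carbon:
C1: 3C, 1H → 0 − 1 = -1
C2: 4C → 0 = 0
C3: 2C, 2H → 0 − 2 = -2
C4: 2C, 1H, 1I → 0 − 1 + 1 = 0
C5: 1C, 1H, 1F, 1Cl → 0 − 1 + 1 + 1 = +1
The most reduced carbon is C3 at -2.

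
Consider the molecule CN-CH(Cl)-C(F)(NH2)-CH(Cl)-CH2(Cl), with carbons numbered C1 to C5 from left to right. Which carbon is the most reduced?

C5

Assign +1 per bond to O/N/halogen, −1 per bond to H or an electropositive element, and 0 per bond to carbon. Tallying each carbon:
C1: 1C, 3N → 0 + 3 = +3
C2: 2C, 1H, 1Cl → 0 − 1 + 1 = 0
C3: 2C, 1N, 1F → 0 + 1 + 1 = +2
C4: 2C, 1H, 1Cl → 0 − 1 + 1 = 0
C5: 1C, 2H, 1Cl → 0 − 2 + 1 = -1
The most reduced carbon is C5 at -1.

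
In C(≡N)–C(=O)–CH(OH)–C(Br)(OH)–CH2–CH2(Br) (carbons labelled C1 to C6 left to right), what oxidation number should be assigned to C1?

+3

C1 has one bond to C (0), a triple bond to N (3×+1 = +3).
Oxidation state = 0 + 3 = +3.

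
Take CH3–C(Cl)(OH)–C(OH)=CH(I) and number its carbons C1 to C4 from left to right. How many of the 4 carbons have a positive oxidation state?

2

Assign +1 per bond to O/N/halogen, −1 per bond to H or an electropositive element, and 0 per bond to carbon. Tallying each carbon:
C1: 1C, 3H → 0 − 3 = -3
C2: 2C, 1O, 1Cl → 0 + 1 + 1 = +2
C3: 3C, 1O → 0 + 1 = +1
C4: 2C, 1H, 1I → 0 − 1 + 1 = 0
2 carbons (C2, C3) meet the condition.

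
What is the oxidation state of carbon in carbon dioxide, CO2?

+4

The carbon has a double bond to O (2×+1 = +2), a double bond to O (2×+1 = +2).
Oxidation state = +2 + 2 = +4.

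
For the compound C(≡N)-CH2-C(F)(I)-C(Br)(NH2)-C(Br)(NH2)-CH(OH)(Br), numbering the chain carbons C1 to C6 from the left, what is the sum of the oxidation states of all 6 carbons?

+8

Tallying each carbon's bonds:
C1: 1C, 3N → 0 + 3 = +3
C2: 2C, 2H → 0 − 2 = -2
C3: 2C, 1F, 1I → 0 + 1 + 1 = +2
C4: 2C, 1N, 1Br → 0 + 1 + 1 = +2
C5: 2C, 1N, 1Br → 0 + 1 + 1 = +2
C6: 1C, 1H, 1O, 1Br → 0 − 1 + 1 + 1 = +1
Sum = +3 − 2 + 2 + 2 + 2 + 1 = +8.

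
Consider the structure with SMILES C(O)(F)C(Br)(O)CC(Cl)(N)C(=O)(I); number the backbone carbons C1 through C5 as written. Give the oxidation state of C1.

C1 has one bond to C (0), one bond to O (+1), one bond to H (-1), one bond to F (+1).
Oxidation state = 0 + 1 − 1 + 1 = +1.

+1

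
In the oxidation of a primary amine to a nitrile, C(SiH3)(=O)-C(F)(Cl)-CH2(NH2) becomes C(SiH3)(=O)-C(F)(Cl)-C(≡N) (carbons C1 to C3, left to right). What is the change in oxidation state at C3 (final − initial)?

+4

Before: C3 has 1 bond to C, 2 bonds to H, 1 bond to N → oxidation state -1.
After: C3 has 1 bond to C, 3 bonds to N → oxidation state +3.
Δ = +3 − (-1) = +4, so this is an oxidation at C3.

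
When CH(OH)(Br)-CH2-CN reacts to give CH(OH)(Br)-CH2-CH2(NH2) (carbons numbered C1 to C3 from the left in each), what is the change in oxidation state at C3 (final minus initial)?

-4

Before: C3 has 1 bond to C, 3 bonds to N → oxidation state +3.
After: C3 has 1 bond to C, 2 bonds to H, 1 bond to N → oxidation state -1.
Δ = -1 − (+3) = -4, so this is a reduction at C3.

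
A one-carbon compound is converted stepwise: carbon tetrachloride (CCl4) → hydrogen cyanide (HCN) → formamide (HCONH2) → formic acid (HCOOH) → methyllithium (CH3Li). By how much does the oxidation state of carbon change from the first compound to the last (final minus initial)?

-8

Carbon oxidation states along the series — carbon tetrachloride: +4, hydrogen cyanide: +2, formamide: +2, formic acid: +2, methyllithium: -4.
Net change = -4 − (+4) = -8.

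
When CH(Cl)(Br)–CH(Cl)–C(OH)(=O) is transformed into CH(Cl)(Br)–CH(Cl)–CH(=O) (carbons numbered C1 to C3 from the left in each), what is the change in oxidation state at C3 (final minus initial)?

-2

Before: C3 has 1 bond to C, 3 bonds to O → oxidation state +3.
After: C3 has 1 bond to C, 1 bond to H, 2 bonds to O → oxidation state +1.
Δ = +1 − (+3) = -2, so this is a reduction at C3.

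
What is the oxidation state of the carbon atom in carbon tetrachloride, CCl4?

+4

The carbon has one bond to Cl (+1), one bond to Cl (+1), one bond to Cl (+1), one bond to Cl (+1).
Oxidation state = +1 + 1 + 1 + 1 = +4.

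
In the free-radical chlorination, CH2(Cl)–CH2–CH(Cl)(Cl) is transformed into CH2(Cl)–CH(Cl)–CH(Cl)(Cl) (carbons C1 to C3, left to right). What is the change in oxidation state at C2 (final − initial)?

Before: C2 has 2 bonds to C, 2 bonds to H → oxidation state -2.
After: C2 has 2 bonds to C, 1 bond to H, 1 bond to Cl → oxidation state 0.
Δ = 0 − (-2) = +2, so this is an oxidation at C2.

+2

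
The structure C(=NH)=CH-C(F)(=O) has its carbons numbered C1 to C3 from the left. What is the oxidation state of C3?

Bonds to more-electronegative neighbours contribute +1 each, bonds to H or metals contribute −1 each, and C–C bonds contribute 0.
C3 has one bond to C (0), one bond to F (+1), a double bond to O (2×+1 = +2).
Oxidation state = 0 + 1 + 2 = +3.

+3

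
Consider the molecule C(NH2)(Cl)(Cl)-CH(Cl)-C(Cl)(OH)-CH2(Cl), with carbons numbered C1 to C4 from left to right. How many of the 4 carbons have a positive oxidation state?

2

Assign +1 per bond to O/N/halogen, −1 per bond to H or an electropositive element, and 0 per bond to carbon. Tallying each carbon:
C1: 1C, 1N, 2Cl → 0 + 1 + 2 = +3
C2: 2C, 1H, 1Cl → 0 − 1 + 1 = 0
C3: 2C, 1O, 1Cl → 0 + 1 + 1 = +2
C4: 1C, 2H, 1Cl → 0 − 2 + 1 = -1
2 carbons (C1, C3) meet the condition.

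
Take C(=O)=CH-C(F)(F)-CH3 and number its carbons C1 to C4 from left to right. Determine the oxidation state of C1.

+2

Count +1 for every bond to an atom more electronegative than carbon and −1 for every bond to one less electronegative; C–C bonds are 0.
C1 has a double bond to C (2×0 = 0), a double bond to O (2×+1 = +2).
Oxidation state = 0 + 2 = +2.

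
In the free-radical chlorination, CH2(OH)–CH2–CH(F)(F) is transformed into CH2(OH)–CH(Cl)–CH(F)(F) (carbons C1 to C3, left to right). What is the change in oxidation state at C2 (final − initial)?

+2

Before: C2 has 2 bonds to C, 2 bonds to H → oxidation state -2.
After: C2 has 2 bonds to C, 1 bond to H, 1 bond to Cl → oxidation state 0.
Δ = 0 − (-2) = +2, so this is an oxidation at C2.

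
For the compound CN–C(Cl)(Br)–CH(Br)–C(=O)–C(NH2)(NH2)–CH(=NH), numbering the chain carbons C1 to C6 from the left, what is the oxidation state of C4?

+2

C4 has one bond to C (0), one bond to C (0), a double bond to O (2×+1 = +2).
Oxidation state = 0 + 0 + 2 = +2.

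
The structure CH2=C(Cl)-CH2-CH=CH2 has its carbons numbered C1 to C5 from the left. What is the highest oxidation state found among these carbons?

+1

Count +1 for every bond to an atom more electronegative than carbon and −1 for every bond to one less electronegative; C–C bonds are 0. Tallying each carbon:
C1: 2C, 2H → 0 − 2 = -2
C2: 3C, 1Cl → 0 + 1 = +1
C3: 2C, 2H → 0 − 2 = -2
C4: 3C, 1H → 0 − 1 = -1
C5: 2C, 2H → 0 − 2 = -2
The highest value is +1.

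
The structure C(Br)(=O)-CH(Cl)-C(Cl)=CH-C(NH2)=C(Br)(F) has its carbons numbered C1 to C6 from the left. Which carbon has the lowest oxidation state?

Assign +1 per bond to O/N/halogen, −1 per bond to H or an electropositive element, and 0 per bond to carbon. Tallying each carbon:
C1: 1C, 2O, 1Br → 0 + 2 + 1 = +3
C2: 2C, 1H, 1Cl → 0 − 1 + 1 = 0
C3: 3C, 1Cl → 0 + 1 = +1
C4: 3C, 1H → 0 − 1 = -1
C5: 3C, 1N → 0 + 1 = +1
C6: 2C, 1F, 1Br → 0 + 1 + 1 = +2
The most reduced carbon is C4 at -1.

C4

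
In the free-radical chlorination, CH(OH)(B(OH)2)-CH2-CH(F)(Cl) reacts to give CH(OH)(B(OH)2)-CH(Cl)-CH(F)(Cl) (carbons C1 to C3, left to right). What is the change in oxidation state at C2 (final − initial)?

+2

Before: C2 has 2 bonds to C, 2 bonds to H → oxidation state -2.
After: C2 has 2 bonds to C, 1 bond to H, 1 bond to Cl → oxidation state 0.
Δ = 0 − (-2) = +2, so this is an oxidation at C2.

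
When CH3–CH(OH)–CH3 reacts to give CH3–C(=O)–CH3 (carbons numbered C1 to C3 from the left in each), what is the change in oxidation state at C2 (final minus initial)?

Before: C2 has 2 bonds to C, 1 bond to H, 1 bond to O → oxidation state 0.
After: C2 has 2 bonds to C, 2 bonds to O → oxidation state +2.
Δ = +2 − (0) = +2, so this is an oxidation at C2.

+2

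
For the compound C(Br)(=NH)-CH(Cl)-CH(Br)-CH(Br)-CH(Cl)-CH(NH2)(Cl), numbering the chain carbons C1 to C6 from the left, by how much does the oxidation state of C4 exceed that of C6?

-1

C4: 2C, 1H, 1Br → 0 − 1 + 1 = 0
C6: 1C, 1H, 1N, 1Cl → 0 − 1 + 1 + 1 = +1
Difference: 0 − (+1) = -1.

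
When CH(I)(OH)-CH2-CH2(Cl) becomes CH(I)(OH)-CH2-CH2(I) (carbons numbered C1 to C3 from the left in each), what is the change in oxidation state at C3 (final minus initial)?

Before: C3 has 1 bond to C, 2 bonds to H, 1 bond to Cl → oxidation state -1.
After: C3 has 1 bond to C, 2 bonds to H, 1 bond to I → oxidation state -1.
Δ = -1 − (-1) = 0, so no net redox change at C3.

0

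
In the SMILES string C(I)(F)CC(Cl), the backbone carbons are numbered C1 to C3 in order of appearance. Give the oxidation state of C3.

C3 has one bond to C (0), one bond to H (-1), one bond to Cl (+1), one bond to H (-1).
Oxidation state = 0 − 1 + 1 − 1 = -1.

-1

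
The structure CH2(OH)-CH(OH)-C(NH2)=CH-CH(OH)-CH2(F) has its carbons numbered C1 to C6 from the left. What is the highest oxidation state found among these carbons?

+1

Tallying each carbon's bonds:
C1: 1C, 2H, 1O → 0 − 2 + 1 = -1
C2: 2C, 1H, 1O → 0 − 1 + 1 = 0
C3: 3C, 1N → 0 + 1 = +1
C4: 3C, 1H → 0 − 1 = -1
C5: 2C, 1H, 1O → 0 − 1 + 1 = 0
C6: 1C, 2H, 1F → 0 − 2 + 1 = -1
The highest value is +1.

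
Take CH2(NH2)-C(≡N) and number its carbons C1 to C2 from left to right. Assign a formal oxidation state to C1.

C1 has one bond to C (0), one bond to H (-1), one bond to H (-1), one bond to N (+1).
Oxidation state = 0 − 1 − 1 + 1 = -1.

-1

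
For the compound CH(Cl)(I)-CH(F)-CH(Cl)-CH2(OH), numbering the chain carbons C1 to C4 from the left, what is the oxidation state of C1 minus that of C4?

+2

C1: 1C, 1H, 1Cl, 1I → 0 − 1 + 1 + 1 = +1
C4: 1C, 2H, 1O → 0 − 2 + 1 = -1
Difference: +1 − (-1) = +2.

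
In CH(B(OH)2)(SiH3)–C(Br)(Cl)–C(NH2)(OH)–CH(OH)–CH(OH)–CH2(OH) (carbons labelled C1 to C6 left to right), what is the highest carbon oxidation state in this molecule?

+2

Tallying each carbon's bonds:
C1: 1C, 1H, 1B, 1Si → 0 − 1 − 1 − 1 = -3
C2: 2C, 1Cl, 1Br → 0 + 1 + 1 = +2
C3: 2C, 1O, 1N → 0 + 1 + 1 = +2
C4: 2C, 1H, 1O → 0 − 1 + 1 = 0
C5: 2C, 1H, 1O → 0 − 1 + 1 = 0
C6: 1C, 2H, 1O → 0 − 2 + 1 = -1
The highest value is +2.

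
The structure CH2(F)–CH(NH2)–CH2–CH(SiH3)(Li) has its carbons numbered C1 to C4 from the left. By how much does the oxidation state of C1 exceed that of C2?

-1

C1: 1C, 2H, 1F → 0 − 2 + 1 = -1
C2: 2C, 1H, 1N → 0 − 1 + 1 = 0
Difference: -1 − (0) = -1.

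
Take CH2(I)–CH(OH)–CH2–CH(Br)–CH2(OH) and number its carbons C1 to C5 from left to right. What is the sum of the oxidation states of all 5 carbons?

-4

Assign +1 per bond to O/N/halogen, −1 per bond to H or an electropositive element, and 0 per bond to carbon. Tallying each carbon:
C1: 1C, 2H, 1I → 0 − 2 + 1 = -1
C2: 2C, 1H, 1O → 0 − 1 + 1 = 0
C3: 2C, 2H → 0 − 2 = -2
C4: 2C, 1H, 1Br → 0 − 1 + 1 = 0
C5: 1C, 2H, 1O → 0 − 2 + 1 = -1
Sum = -1 + 0 − 2 + 0 − 1 = -4.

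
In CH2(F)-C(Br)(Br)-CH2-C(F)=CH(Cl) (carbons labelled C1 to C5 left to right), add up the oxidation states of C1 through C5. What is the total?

Tallying each carbon's bonds:
C1: 1C, 2H, 1F → 0 − 2 + 1 = -1
C2: 2C, 2Br → 0 + 2 = +2
C3: 2C, 2H → 0 − 2 = -2
C4: 3C, 1F → 0 + 1 = +1
C5: 2C, 1H, 1Cl → 0 − 1 + 1 = 0
Sum = -1 + 2 − 2 + 1 + 0 = 0.

0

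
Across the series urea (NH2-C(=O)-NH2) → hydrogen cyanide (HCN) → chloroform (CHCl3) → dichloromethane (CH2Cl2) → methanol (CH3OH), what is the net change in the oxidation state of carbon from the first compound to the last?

-6

Carbon oxidation states along the series — urea: +4, hydrogen cyanide: +2, chloroform: +2, dichloromethane: 0, methanol: -2.
Net change = -2 − (+4) = -6.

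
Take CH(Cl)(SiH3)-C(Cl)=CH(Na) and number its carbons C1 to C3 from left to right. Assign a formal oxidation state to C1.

-1

Each bond to a more electronegative atom (O, N, halogen) counts +1, each bond to a less electronegative atom (H, metal, B, Si) counts −1, and each C–C bond counts 0.
C1 has one bond to C (0), one bond to Cl (+1), one bond to Si (-1), one bond to H (-1).
Oxidation state = 0 + 1 − 1 − 1 = -1.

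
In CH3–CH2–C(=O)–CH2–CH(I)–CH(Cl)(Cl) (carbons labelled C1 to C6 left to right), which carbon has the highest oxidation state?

C3

Assign +1 per bond to O/N/halogen, −1 per bond to H or an electropositive element, and 0 per bond to carbon. Tallying each carbon:
C1: 1C, 3H → 0 − 3 = -3
C2: 2C, 2H → 0 − 2 = -2
C3: 2C, 2O → 0 + 2 = +2
C4: 2C, 2H → 0 − 2 = -2
C5: 2C, 1H, 1I → 0 − 1 + 1 = 0
C6: 1C, 1H, 2Cl → 0 − 1 + 2 = +1
The most oxidised carbon is C3 at +2.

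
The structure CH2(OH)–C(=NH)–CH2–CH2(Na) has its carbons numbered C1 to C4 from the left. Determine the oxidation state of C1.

Bonds to more-electronegative neighbours contribute +1 each, bonds to H or metals contribute −1 each, and C–C bonds contribute 0.
C1 has one bond to C (0), one bond to O (+1), one bond to H (-1), one bond to H (-1).
Oxidation state = 0 + 1 − 1 − 1 = -1.

-1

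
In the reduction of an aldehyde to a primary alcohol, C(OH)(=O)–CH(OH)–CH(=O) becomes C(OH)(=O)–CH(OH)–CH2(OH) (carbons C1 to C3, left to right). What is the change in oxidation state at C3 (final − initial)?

-2

Before: C3 has 1 bond to C, 1 bond to H, 2 bonds to O → oxidation state +1.
After: C3 has 1 bond to C, 2 bonds to H, 1 bond to O → oxidation state -1.
Δ = -1 − (+1) = -2, so this is a reduction at C3.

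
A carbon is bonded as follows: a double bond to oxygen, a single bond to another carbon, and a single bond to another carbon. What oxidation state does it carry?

Assign +1 per bond to O/N/halogen, −1 per bond to H or an electropositive element, and 0 per bond to carbon.
The carbon has one bond to C (0), one bond to C (0), a double bond to O (2×+1 = +2).
Oxidation state = 0 + 0 + 2 = +2.

+2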